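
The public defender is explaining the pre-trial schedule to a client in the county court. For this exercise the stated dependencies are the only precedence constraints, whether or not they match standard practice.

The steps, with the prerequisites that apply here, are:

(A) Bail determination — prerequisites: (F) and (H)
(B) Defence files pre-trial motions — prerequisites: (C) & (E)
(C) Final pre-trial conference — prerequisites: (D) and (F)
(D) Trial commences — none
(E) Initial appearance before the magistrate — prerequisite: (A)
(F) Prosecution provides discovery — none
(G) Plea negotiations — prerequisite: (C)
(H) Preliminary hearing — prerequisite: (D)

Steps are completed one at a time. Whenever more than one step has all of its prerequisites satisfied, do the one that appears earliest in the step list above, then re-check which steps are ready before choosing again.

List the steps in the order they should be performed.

(D) and (F) have no prerequisites; (D) is listed earlier, so (D) is first.
(H) now also ready, so the ready set is {(F), (H)}; (F) is listed earlier → (F).
Now (C) and (H) have their prerequisites met. (C) is listed earlier, so (C) next.
(G) and (H) are both available; (G) is listed earlier → (G).
(H) needed (D), now all done → (H).
(A) needed (F) and (H), now all done → (A).
(E) needed (A), now all done → (E).
(B) needed (C) and (E), now all done → (B).

(D) → (F) → (C) → (G) → (H) → (A) → (E) → (B)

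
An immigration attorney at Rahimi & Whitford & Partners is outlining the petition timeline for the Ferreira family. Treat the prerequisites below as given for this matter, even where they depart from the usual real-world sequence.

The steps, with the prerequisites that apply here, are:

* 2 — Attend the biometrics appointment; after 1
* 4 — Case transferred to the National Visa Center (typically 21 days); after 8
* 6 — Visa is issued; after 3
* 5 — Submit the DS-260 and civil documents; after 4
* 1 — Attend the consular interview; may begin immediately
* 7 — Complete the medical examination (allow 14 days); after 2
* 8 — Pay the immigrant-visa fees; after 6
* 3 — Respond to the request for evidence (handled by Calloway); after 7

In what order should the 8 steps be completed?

Only 1 has no prerequisites, so it is first.
2 needed 1, now all done → 2.
7 is the only step now ready → 7.
That leaves 3 as the only ready step → 3.
Next only 6 has its prerequisites met → 6.
That leaves 8 as the only ready step → 8.
4 is the only step now ready → 4.
5 is the only step now ready → 5.

1, 2, 7, 3, 6, 8, 4, 5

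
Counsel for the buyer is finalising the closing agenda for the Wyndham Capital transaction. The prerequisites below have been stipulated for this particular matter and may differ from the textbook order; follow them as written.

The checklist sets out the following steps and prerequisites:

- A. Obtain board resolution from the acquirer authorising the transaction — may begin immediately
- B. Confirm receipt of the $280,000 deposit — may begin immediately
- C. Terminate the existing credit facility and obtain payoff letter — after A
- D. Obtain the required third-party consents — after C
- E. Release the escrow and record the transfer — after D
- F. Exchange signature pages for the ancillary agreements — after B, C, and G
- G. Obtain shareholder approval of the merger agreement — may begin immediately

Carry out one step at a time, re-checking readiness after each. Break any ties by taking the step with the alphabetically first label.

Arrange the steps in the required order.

A B C D E G F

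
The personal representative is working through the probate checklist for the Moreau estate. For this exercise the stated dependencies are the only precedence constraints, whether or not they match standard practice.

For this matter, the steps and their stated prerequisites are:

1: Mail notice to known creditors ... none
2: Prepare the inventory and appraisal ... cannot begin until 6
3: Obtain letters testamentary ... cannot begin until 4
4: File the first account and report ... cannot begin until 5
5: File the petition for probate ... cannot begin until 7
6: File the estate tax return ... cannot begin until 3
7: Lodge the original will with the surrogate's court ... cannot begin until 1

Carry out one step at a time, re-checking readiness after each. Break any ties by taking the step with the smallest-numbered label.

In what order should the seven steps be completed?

1, 7, 5, 4, 3, 6, 2

1 is the only step with nothing outstanding, so it goes first.
Next only 7 has its prerequisites met → 7.
5 needed 7, now all done → 5.
4 is the only step now ready → 4.
3 is the only step now ready → 3.
6 needed 3, now all done → 6.
2 needed 6, now all done → 2.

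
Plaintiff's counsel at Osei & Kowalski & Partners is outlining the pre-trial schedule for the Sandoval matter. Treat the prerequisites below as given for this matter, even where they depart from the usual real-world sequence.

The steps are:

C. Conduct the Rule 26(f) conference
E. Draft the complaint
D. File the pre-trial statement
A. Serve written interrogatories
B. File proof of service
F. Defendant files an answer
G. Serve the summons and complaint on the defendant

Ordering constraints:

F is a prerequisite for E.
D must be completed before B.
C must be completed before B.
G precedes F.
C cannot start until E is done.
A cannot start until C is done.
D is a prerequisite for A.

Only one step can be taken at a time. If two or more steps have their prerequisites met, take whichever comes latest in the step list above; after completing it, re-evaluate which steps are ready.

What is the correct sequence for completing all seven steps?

G → F → D → E → C → B → A

G and D have no prerequisites; G is listed later, so G is first.
F and D are both available; F is listed later → F.
D and E are both available; D is listed later → D.
E needed F, now all done → E.
C needed E, now all done → C.
Ready: B and A. B is listed later → B.
A is the only step now ready → A.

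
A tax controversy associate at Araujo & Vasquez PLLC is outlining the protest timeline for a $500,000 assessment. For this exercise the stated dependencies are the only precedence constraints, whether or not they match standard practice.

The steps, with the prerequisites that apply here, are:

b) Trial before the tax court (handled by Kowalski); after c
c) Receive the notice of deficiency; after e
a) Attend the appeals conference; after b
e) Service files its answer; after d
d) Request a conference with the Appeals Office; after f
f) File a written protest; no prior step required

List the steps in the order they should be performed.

f, d, e, c, b, a

Only f has no prerequisites, so it is first.
d needed f, now all done → d.
e is the only step now ready → e.
That leaves c as the only ready step → c.
Next only b has its prerequisites met → b.
That leaves a as the only ready step → a.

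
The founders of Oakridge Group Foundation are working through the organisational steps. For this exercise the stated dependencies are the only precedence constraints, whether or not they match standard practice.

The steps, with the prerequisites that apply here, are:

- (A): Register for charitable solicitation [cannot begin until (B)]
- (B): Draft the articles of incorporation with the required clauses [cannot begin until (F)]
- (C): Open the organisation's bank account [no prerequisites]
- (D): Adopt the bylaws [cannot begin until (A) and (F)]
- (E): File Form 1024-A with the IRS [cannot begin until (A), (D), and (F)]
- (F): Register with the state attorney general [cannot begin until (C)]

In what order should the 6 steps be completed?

(C) is the only step with nothing outstanding, so it goes first.
That leaves (F) as the only ready step → (F).
Next only (B) has its prerequisites met → (B).
(A) needed (B), now all done → (A).
That leaves (D) as the only ready step → (D).
Next only (E) has its prerequisites met → (E).

(C), (F), (B), (A), (D), (E)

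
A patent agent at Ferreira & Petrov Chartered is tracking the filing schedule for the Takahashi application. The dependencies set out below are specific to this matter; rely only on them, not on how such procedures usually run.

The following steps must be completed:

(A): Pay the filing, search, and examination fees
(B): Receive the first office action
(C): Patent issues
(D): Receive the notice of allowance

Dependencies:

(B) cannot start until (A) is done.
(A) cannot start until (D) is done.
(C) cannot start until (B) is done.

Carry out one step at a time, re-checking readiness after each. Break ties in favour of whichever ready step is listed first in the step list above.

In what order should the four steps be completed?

(D) (A) (B) (C)

Only (D) has no prerequisites, so it is first.
(A) needed (D), now all done → (A).
That leaves (B) as the only ready step → (B).
That leaves (C) as the only ready step → (C).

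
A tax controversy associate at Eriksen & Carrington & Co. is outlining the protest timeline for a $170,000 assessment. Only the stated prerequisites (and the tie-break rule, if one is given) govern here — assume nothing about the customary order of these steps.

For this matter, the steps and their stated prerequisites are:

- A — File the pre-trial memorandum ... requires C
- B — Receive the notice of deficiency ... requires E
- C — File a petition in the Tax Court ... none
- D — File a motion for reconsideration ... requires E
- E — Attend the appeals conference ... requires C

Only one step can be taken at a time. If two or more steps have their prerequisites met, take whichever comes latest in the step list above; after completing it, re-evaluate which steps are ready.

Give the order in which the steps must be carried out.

C has no prerequisites → C first.
Ready: E and A. E is listed later → E.
D, B and A are all available; D is listed later → D.
Ready: B and A. B is listed later → B.
A is the only step now ready → A.

C, E, D, B, A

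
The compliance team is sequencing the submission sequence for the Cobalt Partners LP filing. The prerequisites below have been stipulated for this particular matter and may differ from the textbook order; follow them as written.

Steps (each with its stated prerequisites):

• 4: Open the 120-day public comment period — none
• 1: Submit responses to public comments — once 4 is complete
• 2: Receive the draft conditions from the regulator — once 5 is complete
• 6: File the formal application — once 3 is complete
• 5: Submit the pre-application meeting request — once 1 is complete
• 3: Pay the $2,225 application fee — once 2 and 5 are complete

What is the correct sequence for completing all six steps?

4 → 1 → 5 → 2 → 3 → 6

Only 4 has no prerequisites, so it is first.
That leaves 1 as the only ready step → 1.
5 is the only step now ready → 5.
2 needed 5, now all done → 2.
Next only 3 has its prerequisites met → 3.
Next only 6 has its prerequisites met → 6.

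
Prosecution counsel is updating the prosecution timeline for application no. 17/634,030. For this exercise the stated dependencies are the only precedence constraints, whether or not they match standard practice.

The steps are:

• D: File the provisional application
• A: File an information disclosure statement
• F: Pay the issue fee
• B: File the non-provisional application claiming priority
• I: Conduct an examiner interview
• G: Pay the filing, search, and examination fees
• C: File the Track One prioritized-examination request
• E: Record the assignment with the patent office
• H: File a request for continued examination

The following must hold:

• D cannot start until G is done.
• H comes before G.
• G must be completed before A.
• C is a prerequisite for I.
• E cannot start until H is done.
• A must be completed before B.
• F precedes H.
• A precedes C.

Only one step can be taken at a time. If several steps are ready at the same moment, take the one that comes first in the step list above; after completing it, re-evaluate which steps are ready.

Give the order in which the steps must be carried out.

F has no prerequisites → F first.
H is the only step now ready → H.
Ready: G and E. G is listed earlier → G.
D, A and E are all available; D is listed earlier → D.
Now A and E have their prerequisites met. A is listed earlier, so A next.
B and C now also ready, so the ready set is {B, C, E}; B is listed earlier → B.
Now C and E have their prerequisites met. C is listed earlier, so C next.
Ready: I and E. I is listed earlier → I.
E needed H, now all done → E.

F H G D A B C I E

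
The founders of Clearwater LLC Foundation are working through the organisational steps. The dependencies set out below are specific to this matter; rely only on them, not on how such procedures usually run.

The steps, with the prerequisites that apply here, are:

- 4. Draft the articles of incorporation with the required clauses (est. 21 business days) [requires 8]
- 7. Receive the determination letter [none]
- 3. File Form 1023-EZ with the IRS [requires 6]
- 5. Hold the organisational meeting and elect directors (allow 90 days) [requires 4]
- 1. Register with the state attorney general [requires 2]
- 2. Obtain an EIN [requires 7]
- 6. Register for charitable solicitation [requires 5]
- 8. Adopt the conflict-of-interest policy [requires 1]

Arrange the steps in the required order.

7 → 2 → 1 → 8 → 4 → 5 → 6 → 3

7 is the only step with nothing outstanding, so it goes first.
2 is the only step now ready → 2.
1 needed 2, now all done → 1.
8 needed 1, now all done → 8.
That leaves 4 as the only ready step → 4.
5 needed 4, now all done → 5.
Next only 6 has its prerequisites met → 6.
That leaves 3 as the only ready step → 3.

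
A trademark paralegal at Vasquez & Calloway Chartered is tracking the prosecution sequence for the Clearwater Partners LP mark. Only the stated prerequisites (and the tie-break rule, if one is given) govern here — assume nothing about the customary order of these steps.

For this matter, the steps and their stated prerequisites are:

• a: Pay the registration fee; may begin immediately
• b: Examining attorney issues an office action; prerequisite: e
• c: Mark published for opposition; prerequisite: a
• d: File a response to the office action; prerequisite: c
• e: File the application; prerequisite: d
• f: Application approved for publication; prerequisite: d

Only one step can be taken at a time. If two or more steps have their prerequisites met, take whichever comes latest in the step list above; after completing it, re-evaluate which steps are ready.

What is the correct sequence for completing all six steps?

a has no prerequisites → a first.
c is the only step now ready → c.
That leaves d as the only ready step → d.
Now f and e have their prerequisites met. f is listed later, so f next.
e needed d, now all done → e.
That leaves b as the only ready step → b.

a, c, d, f, e, b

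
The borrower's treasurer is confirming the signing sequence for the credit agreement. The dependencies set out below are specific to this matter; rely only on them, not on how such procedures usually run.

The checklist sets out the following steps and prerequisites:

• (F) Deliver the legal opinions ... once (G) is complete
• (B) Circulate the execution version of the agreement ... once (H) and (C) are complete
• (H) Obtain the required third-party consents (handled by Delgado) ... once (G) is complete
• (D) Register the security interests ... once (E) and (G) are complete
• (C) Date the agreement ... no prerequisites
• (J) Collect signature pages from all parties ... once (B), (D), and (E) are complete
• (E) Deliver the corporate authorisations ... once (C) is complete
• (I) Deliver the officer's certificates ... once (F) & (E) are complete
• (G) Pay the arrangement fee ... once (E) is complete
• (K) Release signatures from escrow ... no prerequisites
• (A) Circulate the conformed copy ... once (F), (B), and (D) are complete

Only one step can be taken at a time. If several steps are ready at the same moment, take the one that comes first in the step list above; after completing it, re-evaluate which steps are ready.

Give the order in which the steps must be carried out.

Nothing is required for (C) and (K). (C) is listed earlier → (C) first.
(E) now also ready, so the ready set is {(E), (K)}; (E) is listed earlier → (E).
(G) and (K) are both available; (G) is listed earlier → (G).
(F), (H) and (D) now also ready, so the ready set is {(F), (H), (D), (K)}; (F) is listed earlier → (F).
(I) now also ready, so the ready set is {(H), (D), (I), (K)}; (H) is listed earlier → (H).
(B) now also ready, so the ready set is {(B), (D), (I), (K)}; (B) is listed earlier → (B).
Now (D), (I) and (K) have their prerequisites met. (D) is listed earlier, so (D) next.
(J) and (A) now also ready, so the ready set is {(J), (I), (K), (A)}; (J) is listed earlier → (J).
Ready: (I), (K) and (A). (I) is listed earlier → (I).
Ready: (K) and (A). (K) is listed earlier → (K).
(A) needed (F), (B) and (D), now all done → (A).

(C) → (E) → (G) → (F) → (H) → (B) → (D) → (J) → (I) → (K) → (A)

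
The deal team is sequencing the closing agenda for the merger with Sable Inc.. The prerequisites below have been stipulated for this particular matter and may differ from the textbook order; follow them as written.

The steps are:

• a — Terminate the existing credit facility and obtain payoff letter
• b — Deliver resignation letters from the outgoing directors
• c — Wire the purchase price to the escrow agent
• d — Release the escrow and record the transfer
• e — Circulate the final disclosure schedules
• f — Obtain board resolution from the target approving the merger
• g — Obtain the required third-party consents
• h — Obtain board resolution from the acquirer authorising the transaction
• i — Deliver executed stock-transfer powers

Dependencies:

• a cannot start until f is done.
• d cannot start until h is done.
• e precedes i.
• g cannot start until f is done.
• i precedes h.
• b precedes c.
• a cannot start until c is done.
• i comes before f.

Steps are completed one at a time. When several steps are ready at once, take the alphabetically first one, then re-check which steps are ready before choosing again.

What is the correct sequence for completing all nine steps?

Nothing is required for b and e. b has the earlier label → b first.
c and e are both available; c has the earlier label → c.
e is the only step now ready → e.
i needed e, now all done → i.
Now f and h have their prerequisites met. f has the earlier label, so f next.
a and g now also ready, so the ready set is {a, g, h}; a has the earlier label → a.
g and h are both available; g has the earlier label → g.
h needed i, now all done → h.
That leaves d as the only ready step → d.

b, c, e, i, f, a, g, h, d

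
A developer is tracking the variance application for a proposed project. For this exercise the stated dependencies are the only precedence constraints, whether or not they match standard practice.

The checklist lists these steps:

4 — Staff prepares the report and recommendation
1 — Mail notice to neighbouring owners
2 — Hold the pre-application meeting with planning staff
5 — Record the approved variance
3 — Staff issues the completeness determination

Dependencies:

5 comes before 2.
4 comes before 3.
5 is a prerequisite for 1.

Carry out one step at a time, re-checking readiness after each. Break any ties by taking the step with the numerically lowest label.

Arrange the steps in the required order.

Nothing is required for 4 and 5. 4 has the earlier label → 4 first.
3 now also ready, so the ready set is {3, 5}; 3 has the earlier label → 3.
That leaves 5 as the only ready step → 5.
Ready: 1 and 2. 1 has the earlier label → 1.
That leaves 2 as the only ready step → 2.

4, 3, 5, 1, 2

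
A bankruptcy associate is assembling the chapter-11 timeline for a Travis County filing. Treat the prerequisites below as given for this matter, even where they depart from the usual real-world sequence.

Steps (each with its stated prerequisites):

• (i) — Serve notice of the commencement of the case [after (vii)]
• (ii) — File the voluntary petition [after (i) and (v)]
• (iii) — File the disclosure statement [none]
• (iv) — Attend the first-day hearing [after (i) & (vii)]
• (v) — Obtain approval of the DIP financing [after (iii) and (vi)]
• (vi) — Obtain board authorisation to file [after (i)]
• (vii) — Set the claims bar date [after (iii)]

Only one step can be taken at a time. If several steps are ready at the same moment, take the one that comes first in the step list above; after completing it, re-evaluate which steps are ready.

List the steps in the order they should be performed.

(iii) is the only step with nothing outstanding, so it goes first.
That leaves (vii) as the only ready step → (vii).
(i) needed (vii), now all done → (i).
Now (iv) and (vi) have their prerequisites met. (iv) is listed earlier, so (iv) next.
(vi) needed (i), now all done → (vi).
Next only (v) has its prerequisites met → (v).
Next only (ii) has its prerequisites met → (ii).

(iii), (vii), (i), (iv), (vi), (v), (ii)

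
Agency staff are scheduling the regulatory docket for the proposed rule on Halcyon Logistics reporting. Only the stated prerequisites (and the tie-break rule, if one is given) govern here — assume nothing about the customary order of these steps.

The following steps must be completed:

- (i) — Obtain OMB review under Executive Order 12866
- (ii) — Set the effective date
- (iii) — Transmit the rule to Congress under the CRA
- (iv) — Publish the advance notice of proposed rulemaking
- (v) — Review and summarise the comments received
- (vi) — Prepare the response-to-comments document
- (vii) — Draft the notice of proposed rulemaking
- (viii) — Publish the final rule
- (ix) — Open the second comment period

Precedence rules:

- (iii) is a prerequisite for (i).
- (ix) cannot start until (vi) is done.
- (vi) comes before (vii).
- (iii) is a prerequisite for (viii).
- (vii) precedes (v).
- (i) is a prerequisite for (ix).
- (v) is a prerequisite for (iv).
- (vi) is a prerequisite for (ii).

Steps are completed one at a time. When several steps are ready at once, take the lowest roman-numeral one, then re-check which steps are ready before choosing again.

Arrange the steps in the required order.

(iii) (i) (vi) (ii) (vii) (v) (iv) (viii) (ix)

Nothing is required for (iii) and (vi). (iii) has the earlier label → (iii) first.
Now (i), (vi) and (viii) have their prerequisites met. (i) has the earlier label, so (i) next.
Ready: (vi) and (viii). (vi) has the earlier label → (vi).
(ii), (vii) and (ix) now also ready, so the ready set is {(ii), (vii), (viii), (ix)}; (ii) has the earlier label → (ii).
Now (vii), (viii) and (ix) have their prerequisites met. (vii) has the earlier label, so (vii) next.
(v) now also ready, so the ready set is {(v), (viii), (ix)}; (v) has the earlier label → (v).
(iv) now also ready, so the ready set is {(iv), (viii), (ix)}; (iv) has the earlier label → (iv).
(viii) and (ix) are both available; (viii) has the earlier label → (viii).
(ix) needed (i) and (vi), now all done → (ix).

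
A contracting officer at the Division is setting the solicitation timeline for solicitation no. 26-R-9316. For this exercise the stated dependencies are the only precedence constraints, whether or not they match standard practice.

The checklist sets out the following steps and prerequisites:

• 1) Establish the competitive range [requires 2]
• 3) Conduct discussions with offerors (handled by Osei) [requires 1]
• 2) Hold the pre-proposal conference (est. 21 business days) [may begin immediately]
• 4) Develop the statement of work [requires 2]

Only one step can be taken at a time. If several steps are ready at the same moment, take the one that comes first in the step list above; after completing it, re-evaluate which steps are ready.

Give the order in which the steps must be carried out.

2 1 3 4

Only 2 has no prerequisites, so it is first.
Now 1 and 4 have their prerequisites met. 1 is listed earlier, so 1 next.
3 and 4 are both available; 3 is listed earlier → 3.
Next only 4 has its prerequisites met → 4.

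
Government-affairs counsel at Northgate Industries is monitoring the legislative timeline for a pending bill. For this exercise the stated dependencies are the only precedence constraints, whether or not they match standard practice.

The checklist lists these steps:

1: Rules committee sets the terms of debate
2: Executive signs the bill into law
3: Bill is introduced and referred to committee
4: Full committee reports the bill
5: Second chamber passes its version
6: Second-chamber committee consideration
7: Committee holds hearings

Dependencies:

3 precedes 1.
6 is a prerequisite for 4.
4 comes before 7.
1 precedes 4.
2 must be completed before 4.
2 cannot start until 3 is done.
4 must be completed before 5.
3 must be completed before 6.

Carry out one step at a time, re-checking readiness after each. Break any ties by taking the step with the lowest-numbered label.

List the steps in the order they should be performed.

3 has no prerequisites → 3 first.
Ready: 1, 2 and 6. 1 has the earlier label → 1.
Now 2 and 6 have their prerequisites met. 2 has the earlier label, so 2 next.
6 is the only step now ready → 6.
That leaves 4 as the only ready step → 4.
Now 5 and 7 have their prerequisites met. 5 has the earlier label, so 5 next.
That leaves 7 as the only ready step → 7.

3 → 1 → 2 → 6 → 4 → 5 → 7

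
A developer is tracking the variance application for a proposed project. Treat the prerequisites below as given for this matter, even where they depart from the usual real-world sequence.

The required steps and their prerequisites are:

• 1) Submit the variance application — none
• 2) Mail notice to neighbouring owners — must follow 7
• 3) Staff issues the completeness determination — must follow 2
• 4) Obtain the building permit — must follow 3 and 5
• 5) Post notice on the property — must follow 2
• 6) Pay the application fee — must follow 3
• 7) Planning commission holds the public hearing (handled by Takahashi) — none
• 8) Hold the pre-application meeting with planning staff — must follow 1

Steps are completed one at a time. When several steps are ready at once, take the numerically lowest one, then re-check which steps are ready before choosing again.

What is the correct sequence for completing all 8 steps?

1, 7, 2, 3, 5, 4, 6, 8

1 and 7 have no prerequisites; 1 has the earlier label, so 1 is first.
8 now also ready, so the ready set is {7, 8}; 7 has the earlier label → 7.
2 and 8 are both available; 2 has the earlier label → 2.
Ready: 3, 5 and 8. 3 has the earlier label → 3.
6 now also ready, so the ready set is {5, 6, 8}; 5 has the earlier label → 5.
4, 6 and 8 are all available; 4 has the earlier label → 4.
Ready: 6 and 8. 6 has the earlier label → 6.
8 needed 1, now all done → 8.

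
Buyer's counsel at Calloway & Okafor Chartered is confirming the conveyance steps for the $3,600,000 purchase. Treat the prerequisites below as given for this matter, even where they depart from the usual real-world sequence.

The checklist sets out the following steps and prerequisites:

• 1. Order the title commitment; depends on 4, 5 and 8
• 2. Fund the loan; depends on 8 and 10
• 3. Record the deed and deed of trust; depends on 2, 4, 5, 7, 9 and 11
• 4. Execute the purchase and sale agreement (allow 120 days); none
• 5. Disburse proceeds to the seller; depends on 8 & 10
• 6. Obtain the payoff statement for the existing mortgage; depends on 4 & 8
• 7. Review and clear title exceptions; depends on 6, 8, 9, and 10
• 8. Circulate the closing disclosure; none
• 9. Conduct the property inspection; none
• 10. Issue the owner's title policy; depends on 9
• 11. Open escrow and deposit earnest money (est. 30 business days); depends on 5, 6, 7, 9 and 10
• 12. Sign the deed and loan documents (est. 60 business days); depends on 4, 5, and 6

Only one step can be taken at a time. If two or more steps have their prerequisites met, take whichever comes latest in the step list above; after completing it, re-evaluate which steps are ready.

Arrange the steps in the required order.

9 → 10 → 8 → 5 → 4 → 6 → 12 → 7 → 11 → 2 → 3 → 1

Nothing is required for 9, 8 and 4. 9 is listed later → 9 first.
Ready: 10, 8 and 4. 10 is listed later → 10.
Now 8 and 4 have their prerequisites met. 8 is listed later, so 8 next.
5 and 2 now also ready, so the ready set is {5, 4, 2}; 5 is listed later → 5.
4 and 2 are both available; 4 is listed later → 4.
6 and 1 now also ready, so the ready set is {6, 2, 1}; 6 is listed later → 6.
12, 7, 2 and 1 are all available; 12 is listed later → 12.
7, 2 and 1 are all available; 7 is listed later → 7.
Now 11, 2 and 1 have their prerequisites met. 11 is listed later, so 11 next.
Ready: 2 and 1. 2 is listed later → 2.
3 now also ready, so the ready set is {3, 1}; 3 is listed later → 3.
1 is the only step now ready → 1.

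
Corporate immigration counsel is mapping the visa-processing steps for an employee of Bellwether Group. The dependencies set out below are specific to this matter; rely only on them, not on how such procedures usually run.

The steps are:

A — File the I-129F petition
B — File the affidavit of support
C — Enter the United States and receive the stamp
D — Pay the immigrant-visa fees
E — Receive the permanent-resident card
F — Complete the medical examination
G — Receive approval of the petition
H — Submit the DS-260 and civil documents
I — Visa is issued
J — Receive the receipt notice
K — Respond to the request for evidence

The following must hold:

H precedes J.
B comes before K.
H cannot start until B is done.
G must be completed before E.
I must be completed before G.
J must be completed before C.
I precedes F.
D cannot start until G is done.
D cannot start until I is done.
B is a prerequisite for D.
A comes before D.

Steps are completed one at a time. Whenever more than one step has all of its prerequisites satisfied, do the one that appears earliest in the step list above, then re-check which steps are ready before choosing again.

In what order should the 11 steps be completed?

A, B, H, I, F, G, D, E, J, C, K

A, B and I have no prerequisites; A is listed earlier, so A is first.
B and I are both available; B is listed earlier → B.
H and K now also ready, so the ready set is {H, I, K}; H is listed earlier → H.
I, J and K are all available; I is listed earlier → I.
F and G now also ready, so the ready set is {F, G, J, K}; F is listed earlier → F.
G, J and K are all available; G is listed earlier → G.
Now D, E, J and K have their prerequisites met. D is listed earlier, so D next.
Now E, J and K have their prerequisites met. E is listed earlier, so E next.
Now J and K have their prerequisites met. J is listed earlier, so J next.
C now also ready, so the ready set is {C, K}; C is listed earlier → C.
K needed B, now all done → K.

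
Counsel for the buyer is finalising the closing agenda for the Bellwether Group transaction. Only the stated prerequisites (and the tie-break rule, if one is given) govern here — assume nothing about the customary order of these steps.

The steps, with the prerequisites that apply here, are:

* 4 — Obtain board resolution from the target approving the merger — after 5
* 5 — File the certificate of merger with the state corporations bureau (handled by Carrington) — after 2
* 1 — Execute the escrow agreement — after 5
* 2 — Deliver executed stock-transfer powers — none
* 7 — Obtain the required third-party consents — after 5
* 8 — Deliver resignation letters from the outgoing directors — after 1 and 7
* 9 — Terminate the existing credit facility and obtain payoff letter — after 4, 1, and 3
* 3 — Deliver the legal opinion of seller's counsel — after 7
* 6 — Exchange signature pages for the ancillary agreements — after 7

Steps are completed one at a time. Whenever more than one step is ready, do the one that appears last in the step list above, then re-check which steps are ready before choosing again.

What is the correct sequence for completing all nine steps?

2 is the only step with nothing outstanding, so it goes first.
5 needed 2, now all done → 5.
Now 7, 1 and 4 have their prerequisites met. 7 is listed later, so 7 next.
6 and 3 now also ready, so the ready set is {6, 3, 1, 4}; 6 is listed later → 6.
Now 3, 1 and 4 have their prerequisites met. 3 is listed later, so 3 next.
Now 1 and 4 have their prerequisites met. 1 is listed later, so 1 next.
Ready: 8 and 4. 8 is listed later → 8.
4 needed 5, now all done → 4.
9 is the only step now ready → 9.

2, 5, 7, 6, 3, 1, 8, 4, 9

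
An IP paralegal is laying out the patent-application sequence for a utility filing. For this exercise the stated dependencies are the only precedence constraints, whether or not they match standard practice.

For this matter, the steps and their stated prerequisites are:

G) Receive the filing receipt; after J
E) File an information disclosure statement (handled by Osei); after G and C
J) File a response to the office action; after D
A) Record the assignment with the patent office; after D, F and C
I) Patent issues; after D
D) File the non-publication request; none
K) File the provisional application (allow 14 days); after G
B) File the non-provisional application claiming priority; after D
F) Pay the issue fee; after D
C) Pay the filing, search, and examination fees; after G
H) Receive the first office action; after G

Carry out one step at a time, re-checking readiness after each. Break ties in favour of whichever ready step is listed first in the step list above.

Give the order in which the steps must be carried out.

D is the only step with nothing outstanding, so it goes first.
J, I, B and F are all available; J is listed earlier → J.
Ready: G, I, B and F. G is listed earlier → G.
I, K, B, F, C and H are all available; I is listed earlier → I.
Now K, B, F, C and H have their prerequisites met. K is listed earlier, so K next.
Ready: B, F, C and H. B is listed earlier → B.
Now F, C and H have their prerequisites met. F is listed earlier, so F next.
C and H are both available; C is listed earlier → C.
Now E, A and H have their prerequisites met. E is listed earlier, so E next.
A and H are both available; A is listed earlier → A.
H is the only step now ready → H.

D, J, G, I, K, B, F, C, E, A, H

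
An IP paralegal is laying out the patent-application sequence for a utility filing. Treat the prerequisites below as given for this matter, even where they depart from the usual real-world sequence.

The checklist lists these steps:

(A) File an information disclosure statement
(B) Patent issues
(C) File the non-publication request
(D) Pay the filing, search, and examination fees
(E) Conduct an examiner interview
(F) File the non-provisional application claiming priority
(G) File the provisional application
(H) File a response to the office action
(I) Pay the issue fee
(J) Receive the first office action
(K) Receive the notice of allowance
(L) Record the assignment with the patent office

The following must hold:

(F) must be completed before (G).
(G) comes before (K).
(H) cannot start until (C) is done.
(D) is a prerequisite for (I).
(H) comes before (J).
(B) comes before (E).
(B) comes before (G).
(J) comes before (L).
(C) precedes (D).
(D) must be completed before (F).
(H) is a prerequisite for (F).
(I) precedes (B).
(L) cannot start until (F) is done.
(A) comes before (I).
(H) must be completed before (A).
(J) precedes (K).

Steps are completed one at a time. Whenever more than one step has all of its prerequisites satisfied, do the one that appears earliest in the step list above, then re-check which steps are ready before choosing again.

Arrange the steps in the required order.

(C) has no prerequisites → (C) first.
(D) and (H) are both available; (D) is listed earlier → (D).
Next only (H) has its prerequisites met → (H).
(A), (F) and (J) are all available; (A) is listed earlier → (A).
Ready: (F), (I) and (J). (F) is listed earlier → (F).
Ready: (I) and (J). (I) is listed earlier → (I).
(B) now also ready, so the ready set is {(B), (J)}; (B) is listed earlier → (B).
(E) and (G) now also ready, so the ready set is {(E), (G), (J)}; (E) is listed earlier → (E).
Ready: (G) and (J). (G) is listed earlier → (G).
That leaves (J) as the only ready step → (J).
(K) and (L) are both available; (K) is listed earlier → (K).
Next only (L) has its prerequisites met → (L).

(C), (D), (H), (A), (F), (I), (B), (E), (G), (J), (K), (L)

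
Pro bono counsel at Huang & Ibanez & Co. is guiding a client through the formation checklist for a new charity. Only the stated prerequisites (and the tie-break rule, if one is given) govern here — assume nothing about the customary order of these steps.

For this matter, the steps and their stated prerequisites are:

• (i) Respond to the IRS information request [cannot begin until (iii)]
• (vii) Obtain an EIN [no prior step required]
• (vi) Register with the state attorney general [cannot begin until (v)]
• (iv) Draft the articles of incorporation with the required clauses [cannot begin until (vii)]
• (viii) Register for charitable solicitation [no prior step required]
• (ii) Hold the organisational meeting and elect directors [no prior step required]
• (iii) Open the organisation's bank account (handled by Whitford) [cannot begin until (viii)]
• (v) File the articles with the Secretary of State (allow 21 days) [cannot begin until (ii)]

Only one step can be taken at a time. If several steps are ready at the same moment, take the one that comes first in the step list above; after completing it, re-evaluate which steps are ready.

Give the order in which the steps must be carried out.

(vii) (iv) (viii) (ii) (iii) (i) (v) (vi)

Nothing is required for (vii), (viii) and (ii). (vii) is listed earlier → (vii) first.
(iv) now also ready, so the ready set is {(iv), (viii), (ii)}; (iv) is listed earlier → (iv).
Ready: (viii) and (ii). (viii) is listed earlier → (viii).
(ii) and (iii) are both available; (ii) is listed earlier → (ii).
(v) now also ready, so the ready set is {(iii), (v)}; (iii) is listed earlier → (iii).
Now (i) and (v) have their prerequisites met. (i) is listed earlier, so (i) next.
(v) needed (ii), now all done → (v).
(vi) needed (v), now all done → (vi).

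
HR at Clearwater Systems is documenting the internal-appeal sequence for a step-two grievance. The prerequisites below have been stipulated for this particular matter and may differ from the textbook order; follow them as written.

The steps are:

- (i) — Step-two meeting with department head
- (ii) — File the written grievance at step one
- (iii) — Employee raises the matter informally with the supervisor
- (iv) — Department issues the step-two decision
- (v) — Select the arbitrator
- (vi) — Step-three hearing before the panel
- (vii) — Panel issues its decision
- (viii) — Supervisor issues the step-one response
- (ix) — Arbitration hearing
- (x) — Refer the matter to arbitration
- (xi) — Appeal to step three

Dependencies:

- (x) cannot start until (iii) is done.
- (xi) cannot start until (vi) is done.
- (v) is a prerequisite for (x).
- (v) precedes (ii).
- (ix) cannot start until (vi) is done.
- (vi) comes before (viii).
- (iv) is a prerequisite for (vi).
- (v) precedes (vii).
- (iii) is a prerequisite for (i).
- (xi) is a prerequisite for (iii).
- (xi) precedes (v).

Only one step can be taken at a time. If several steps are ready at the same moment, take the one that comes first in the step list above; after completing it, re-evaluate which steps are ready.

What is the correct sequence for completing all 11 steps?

(iv) → (vi) → (viii) → (ix) → (xi) → (iii) → (i) → (v) → (ii) → (vii) → (x)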